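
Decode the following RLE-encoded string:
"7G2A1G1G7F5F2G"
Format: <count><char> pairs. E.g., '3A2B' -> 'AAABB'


Expanding each <count><char> pair:
  7G -> 'GGGGGGG'
  2A -> 'AA'
  1G -> 'G'
  1G -> 'G'
  7F -> 'FFFFFFF'
  5F -> 'FFFFF'
  2G -> 'GG'

Decoded = GGGGGGGAAGGFFFFFFFFFFFFGG


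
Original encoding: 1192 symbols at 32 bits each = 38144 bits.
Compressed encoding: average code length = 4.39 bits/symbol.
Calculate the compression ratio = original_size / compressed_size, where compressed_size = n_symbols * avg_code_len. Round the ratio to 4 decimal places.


original_size = n_symbols * orig_bits = 1192 * 32 = 38144 bits
compressed_size = n_symbols * avg_code_len = 1192 * 4.39 = 5232.88 bits
ratio = original_size / compressed_size = 38144 / 5232.88 = 7.2893

Compression ratio = 7.2893


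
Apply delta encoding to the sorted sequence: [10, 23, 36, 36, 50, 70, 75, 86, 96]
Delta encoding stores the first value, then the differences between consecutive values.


First value: 10
Deltas:
  23 - 10 = 13
  36 - 23 = 13
  36 - 36 = 0
  50 - 36 = 14
  70 - 50 = 20
  75 - 70 = 5
  86 - 75 = 11
  96 - 86 = 10


Delta encoded: [10, 13, 13, 0, 14, 20, 5, 11, 10]


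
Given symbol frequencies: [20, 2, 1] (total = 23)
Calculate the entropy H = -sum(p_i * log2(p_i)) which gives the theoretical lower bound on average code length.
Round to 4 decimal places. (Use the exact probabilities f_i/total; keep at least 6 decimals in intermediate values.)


Per-symbol terms -p_i * log2(p_i) with p_i = f_i/23:
  p = 20/23 = 0.869565: log2(p) = -0.201634, -p*log2(p) = 0.175334
  p = 2/23 = 0.086957: log2(p) = -3.523562, -p*log2(p) = 0.306397
  p = 1/23 = 0.043478: log2(p) = -4.523562, -p*log2(p) = 0.196677
H = 0.175334 + 0.306397 + 0.196677 = 0.678408

H = 0.6784 bits/symbol


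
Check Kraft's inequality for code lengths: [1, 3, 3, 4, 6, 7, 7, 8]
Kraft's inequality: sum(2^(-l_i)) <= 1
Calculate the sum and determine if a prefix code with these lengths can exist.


Sum = 2^(-1) + 2^(-3) + 2^(-3) + 2^(-4) + 2^(-6) + 2^(-7) + 2^(-7) + 2^(-8)
    = 0.5 + 0.125 + 0.125 + 0.0625 + 0.015625 + 0.0078125 + 0.0078125 + 0.00390625
    = 217/256 = 0.84765625
Since 0.84765625 <= 1, Kraft's inequality IS satisfied.
A prefix code with these lengths CAN exist.

Kraft sum = 0.84765625. Satisfied.


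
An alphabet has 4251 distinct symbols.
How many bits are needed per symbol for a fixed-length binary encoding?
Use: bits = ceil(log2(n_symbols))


log2(4251) = 12.0536
Bracket: 2^12 = 4096 < 4251 <= 2^13 = 8192
So ceil(log2(4251)) = 13

bits = ceil(log2(4251)) = ceil(12.0536) = 13 bits


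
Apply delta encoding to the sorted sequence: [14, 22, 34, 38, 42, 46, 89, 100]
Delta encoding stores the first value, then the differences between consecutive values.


First value: 14
Deltas:
  22 - 14 = 8
  34 - 22 = 12
  38 - 34 = 4
  42 - 38 = 4
  46 - 42 = 4
  89 - 46 = 43
  100 - 89 = 11


Delta encoded: [14, 8, 12, 4, 4, 4, 43, 11]


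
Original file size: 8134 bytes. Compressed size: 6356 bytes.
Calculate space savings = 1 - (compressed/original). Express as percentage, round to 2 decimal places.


ratio = compressed/original = 6356/8134 = 0.781411
savings = 1 - ratio = 1 - 0.781411 = 0.218589
as a percentage: 0.218589 * 100 = 21.86%

Space savings = 1 - 6356/8134 = 21.86%


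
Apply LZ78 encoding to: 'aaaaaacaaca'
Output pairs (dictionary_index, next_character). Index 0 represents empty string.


LZ78 encoding steps:
Dictionary: {0: ''}
Step 1: w='' (idx 0), next='a' -> output (0, 'a'), add 'a' as idx 1
Step 2: w='a' (idx 1), next='a' -> output (1, 'a'), add 'aa' as idx 2
Step 3: w='aa' (idx 2), next='a' -> output (2, 'a'), add 'aaa' as idx 3
Step 4: w='' (idx 0), next='c' -> output (0, 'c'), add 'c' as idx 4
Step 5: w='aa' (idx 2), next='c' -> output (2, 'c'), add 'aac' as idx 5
Step 6: w='a' (idx 1), end of input -> output (1, '')


Encoded: [(0, 'a'), (1, 'a'), (2, 'a'), (0, 'c'), (2, 'c'), (1, '')]


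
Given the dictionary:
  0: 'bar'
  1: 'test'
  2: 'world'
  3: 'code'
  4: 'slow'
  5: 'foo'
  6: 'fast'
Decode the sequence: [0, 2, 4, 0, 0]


Look up each index in the dictionary:
  0 -> 'bar'
  2 -> 'world'
  4 -> 'slow'
  0 -> 'bar'
  0 -> 'bar'

Decoded: "bar world slow bar bar"


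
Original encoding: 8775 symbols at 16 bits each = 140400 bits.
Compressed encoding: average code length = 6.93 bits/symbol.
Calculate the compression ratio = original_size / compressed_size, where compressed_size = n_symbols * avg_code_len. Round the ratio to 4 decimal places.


original_size = n_symbols * orig_bits = 8775 * 16 = 140400 bits
compressed_size = n_symbols * avg_code_len = 8775 * 6.93 = 60810.75 bits
ratio = original_size / compressed_size = 140400 / 60810.75 = 2.3088

Compression ratio = 2.3088


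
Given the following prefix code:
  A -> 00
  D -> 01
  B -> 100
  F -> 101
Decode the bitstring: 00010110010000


Decoding step by step:
Bits 00 -> A
Bits 01 -> D
Bits 01 -> D
Bits 100 -> B
Bits 100 -> B
Bits 00 -> A


Decoded message: ADDBBA


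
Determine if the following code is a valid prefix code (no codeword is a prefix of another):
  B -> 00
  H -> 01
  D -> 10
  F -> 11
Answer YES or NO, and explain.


Checking each pair (does one codeword prefix another?):
  B='00' vs H='01': no prefix
  B='00' vs D='10': no prefix
  B='00' vs F='11': no prefix
  H='01' vs B='00': no prefix
  H='01' vs D='10': no prefix
  H='01' vs F='11': no prefix
  D='10' vs B='00': no prefix
  D='10' vs H='01': no prefix
  D='10' vs F='11': no prefix
  F='11' vs B='00': no prefix
  F='11' vs H='01': no prefix
  F='11' vs D='10': no prefix
No violation found over all pairs.

YES -- this is a valid prefix code. No codeword is a prefix of any other codeword.


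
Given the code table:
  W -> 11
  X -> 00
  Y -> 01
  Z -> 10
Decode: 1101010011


Decoding:
11 -> W
01 -> Y
01 -> Y
00 -> X
11 -> W


Result: WYYXW


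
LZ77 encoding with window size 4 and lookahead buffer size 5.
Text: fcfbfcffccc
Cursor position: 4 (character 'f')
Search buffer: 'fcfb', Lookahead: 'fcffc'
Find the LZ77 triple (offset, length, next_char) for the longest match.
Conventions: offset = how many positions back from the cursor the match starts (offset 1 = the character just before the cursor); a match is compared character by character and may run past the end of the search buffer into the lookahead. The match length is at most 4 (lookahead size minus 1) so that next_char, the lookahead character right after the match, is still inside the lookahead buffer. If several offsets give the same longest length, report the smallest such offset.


Try each offset into the search buffer:
  offset=1 (pos 3, char 'b'): match length 0
  offset=2 (pos 2, char 'f'): match length 1
  offset=3 (pos 1, char 'c'): match length 0
  offset=4 (pos 0, char 'f'): match length 3
Longest match has length 3 at offset 4.
next_char = character at position 4 + 3 = 7 -> 'f'

Best match: offset=4, length=3 (matching 'fcf' starting at position 0)
LZ77 triple: (4, 3, 'f')


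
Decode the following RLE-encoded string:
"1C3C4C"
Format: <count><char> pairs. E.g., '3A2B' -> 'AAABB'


Expanding each <count><char> pair:
  1C -> 'C'
  3C -> 'CCC'
  4C -> 'CCCC'

Decoded = CCCCCCCC


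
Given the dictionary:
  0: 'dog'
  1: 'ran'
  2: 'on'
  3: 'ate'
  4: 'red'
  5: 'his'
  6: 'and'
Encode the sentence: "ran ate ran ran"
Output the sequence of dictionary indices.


Look up each word in the dictionary:
  'ran' -> 1
  'ate' -> 3
  'ran' -> 1
  'ran' -> 1

Encoded: [1, 3, 1, 1]


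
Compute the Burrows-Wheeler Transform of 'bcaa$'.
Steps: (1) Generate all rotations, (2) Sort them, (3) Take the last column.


Rotations (sorted):
  0: $bcaa -> last char: a
  1: a$bca -> last char: a
  2: aa$bc -> last char: c
  3: bcaa$ -> last char: $
  4: caa$b -> last char: b


BWT = aac$b


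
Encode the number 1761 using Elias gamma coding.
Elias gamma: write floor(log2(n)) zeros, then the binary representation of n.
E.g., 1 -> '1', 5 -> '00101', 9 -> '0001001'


num_bits = floor(log2(1761)) + 1 = 11
leading_zeros = num_bits - 1 = 10
binary(1761) = 11011100001

Elias gamma(1761) = '0000000000' + '11011100001' = 000000000011011100001 (21 bits)


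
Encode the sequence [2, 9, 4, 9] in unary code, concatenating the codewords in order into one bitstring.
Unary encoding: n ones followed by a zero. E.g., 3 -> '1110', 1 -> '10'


Encode each number as n ones followed by a terminating 0:
  2 -> 110 (3 bits)
  9 -> 1111111110 (10 bits)
  4 -> 11110 (5 bits)
  9 -> 1111111110 (10 bits)
Total length = 3 + 10 + 5 + 10 = 28 bits.

Unary([2, 9, 4, 9]) = 1101111111110111101111111110 (28 bits)


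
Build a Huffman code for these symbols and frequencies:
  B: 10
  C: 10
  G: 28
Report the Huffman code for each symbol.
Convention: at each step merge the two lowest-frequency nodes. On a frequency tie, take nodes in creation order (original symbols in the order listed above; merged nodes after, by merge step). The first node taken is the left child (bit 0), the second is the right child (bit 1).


Huffman tree construction:
Step 1: Merge B(10) + C(10) = 20
Step 2: Merge (B+C)(20) + G(28) = 48
Read each symbol's code off the tree from the root (left child = 0, right child = 1).

Codes:
  B: 00 (length 2)
  C: 01 (length 2)
  G: 1 (length 1)
Average code length: 68/48 = 1.4167 bits/symbol


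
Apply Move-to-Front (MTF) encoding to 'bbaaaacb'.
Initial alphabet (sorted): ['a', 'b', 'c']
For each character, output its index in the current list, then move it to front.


MTF encoding:
'b': index 1 in ['a', 'b', 'c'] -> ['b', 'a', 'c']
'b': index 0 in ['b', 'a', 'c'] -> ['b', 'a', 'c']
'a': index 1 in ['b', 'a', 'c'] -> ['a', 'b', 'c']
'a': index 0 in ['a', 'b', 'c'] -> ['a', 'b', 'c']
'a': index 0 in ['a', 'b', 'c'] -> ['a', 'b', 'c']
'a': index 0 in ['a', 'b', 'c'] -> ['a', 'b', 'c']
'c': index 2 in ['a', 'b', 'c'] -> ['c', 'a', 'b']
'b': index 2 in ['c', 'a', 'b'] -> ['b', 'c', 'a']


Output: [1, 0, 1, 0, 0, 0, 2, 2]


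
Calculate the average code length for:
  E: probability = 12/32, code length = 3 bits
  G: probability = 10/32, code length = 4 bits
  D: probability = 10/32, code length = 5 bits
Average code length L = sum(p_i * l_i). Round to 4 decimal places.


Weighted contributions p_i * l_i:
  E: (12/32) * 3 = 36/32
  G: (10/32) * 4 = 40/32
  D: (10/32) * 5 = 50/32
Sum = (36 + 40 + 50)/32 = 126/32

L = 126/32 = 3.9375 bits/symbol


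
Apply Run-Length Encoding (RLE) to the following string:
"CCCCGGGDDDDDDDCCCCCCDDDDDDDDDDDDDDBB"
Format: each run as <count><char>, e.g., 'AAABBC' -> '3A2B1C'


Scanning runs left to right:
  i=0: run of 'C' x 4 -> '4C'
  i=4: run of 'G' x 3 -> '3G'
  i=7: run of 'D' x 7 -> '7D'
  i=14: run of 'C' x 6 -> '6C'
  i=20: run of 'D' x 14 -> '14D'
  i=34: run of 'B' x 2 -> '2B'

RLE = 4C3G7D6C14D2B


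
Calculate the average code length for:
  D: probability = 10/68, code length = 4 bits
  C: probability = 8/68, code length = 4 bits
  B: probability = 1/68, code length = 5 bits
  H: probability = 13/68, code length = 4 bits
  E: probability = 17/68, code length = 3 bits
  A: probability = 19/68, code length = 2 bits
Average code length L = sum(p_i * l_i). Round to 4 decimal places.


Weighted contributions p_i * l_i:
  D: (10/68) * 4 = 40/68
  C: (8/68) * 4 = 32/68
  B: (1/68) * 5 = 5/68
  H: (13/68) * 4 = 52/68
  E: (17/68) * 3 = 51/68
  A: (19/68) * 2 = 38/68
Sum = (40 + 32 + 5 + 52 + 51 + 38)/68 = 218/68

L = 218/68 = 3.2059 bits/symbol


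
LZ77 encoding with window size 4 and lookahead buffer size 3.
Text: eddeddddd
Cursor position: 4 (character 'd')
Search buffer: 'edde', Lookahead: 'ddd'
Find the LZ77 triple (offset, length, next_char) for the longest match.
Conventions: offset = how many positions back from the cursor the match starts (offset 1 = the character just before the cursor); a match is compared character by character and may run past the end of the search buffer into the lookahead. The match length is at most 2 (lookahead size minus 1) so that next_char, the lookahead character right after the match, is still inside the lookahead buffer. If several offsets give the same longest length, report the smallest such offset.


Try each offset into the search buffer:
  offset=1 (pos 3, char 'e'): match length 0
  offset=2 (pos 2, char 'd'): match length 1
  offset=3 (pos 1, char 'd'): match length 2
  offset=4 (pos 0, char 'e'): match length 0
Longest match has length 2 at offset 3.
next_char = character at position 4 + 2 = 6 -> 'd'

Best match: offset=3, length=2 (matching 'dd' starting at position 1)
LZ77 triple: (3, 2, 'd')


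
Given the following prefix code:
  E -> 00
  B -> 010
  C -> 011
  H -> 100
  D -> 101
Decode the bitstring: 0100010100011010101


Decoding step by step:
Bits 010 -> B
Bits 00 -> E
Bits 101 -> D
Bits 00 -> E
Bits 011 -> C
Bits 010 -> B
Bits 101 -> D


Decoded message: BEDECBD


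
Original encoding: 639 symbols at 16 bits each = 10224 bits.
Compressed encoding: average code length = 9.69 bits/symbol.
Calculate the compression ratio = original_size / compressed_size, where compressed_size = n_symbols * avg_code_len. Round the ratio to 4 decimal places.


original_size = n_symbols * orig_bits = 639 * 16 = 10224 bits
compressed_size = n_symbols * avg_code_len = 639 * 9.69 = 6191.91 bits
ratio = original_size / compressed_size = 10224 / 6191.91 = 1.6512

Compression ratio = 1.6512


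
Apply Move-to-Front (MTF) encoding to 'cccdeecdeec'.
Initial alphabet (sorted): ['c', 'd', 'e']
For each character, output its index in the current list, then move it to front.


MTF encoding:
'c': index 0 in ['c', 'd', 'e'] -> ['c', 'd', 'e']
'c': index 0 in ['c', 'd', 'e'] -> ['c', 'd', 'e']
'c': index 0 in ['c', 'd', 'e'] -> ['c', 'd', 'e']
'd': index 1 in ['c', 'd', 'e'] -> ['d', 'c', 'e']
'e': index 2 in ['d', 'c', 'e'] -> ['e', 'd', 'c']
'e': index 0 in ['e', 'd', 'c'] -> ['e', 'd', 'c']
'c': index 2 in ['e', 'd', 'c'] -> ['c', 'e', 'd']
'd': index 2 in ['c', 'e', 'd'] -> ['d', 'c', 'e']
'e': index 2 in ['d', 'c', 'e'] -> ['e', 'd', 'c']
'e': index 0 in ['e', 'd', 'c'] -> ['e', 'd', 'c']
'c': index 2 in ['e', 'd', 'c'] -> ['c', 'e', 'd']


Output: [0, 0, 0, 1, 2, 0, 2, 2, 2, 0, 2]


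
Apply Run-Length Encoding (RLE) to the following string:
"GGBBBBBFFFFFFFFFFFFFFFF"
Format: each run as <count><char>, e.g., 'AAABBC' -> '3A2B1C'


Scanning runs left to right:
  i=0: run of 'G' x 2 -> '2G'
  i=2: run of 'B' x 5 -> '5B'
  i=7: run of 'F' x 16 -> '16F'

RLE = 2G5B16F


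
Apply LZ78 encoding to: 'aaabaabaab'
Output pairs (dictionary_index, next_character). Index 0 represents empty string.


LZ78 encoding steps:
Dictionary: {0: ''}
Step 1: w='' (idx 0), next='a' -> output (0, 'a'), add 'a' as idx 1
Step 2: w='a' (idx 1), next='a' -> output (1, 'a'), add 'aa' as idx 2
Step 3: w='' (idx 0), next='b' -> output (0, 'b'), add 'b' as idx 3
Step 4: w='aa' (idx 2), next='b' -> output (2, 'b'), add 'aab' as idx 4
Step 5: w='aab' (idx 4), end of input -> output (4, '')


Encoded: [(0, 'a'), (1, 'a'), (0, 'b'), (2, 'b'), (4, '')]


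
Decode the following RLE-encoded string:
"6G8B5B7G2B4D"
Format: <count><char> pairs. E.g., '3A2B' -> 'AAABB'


Expanding each <count><char> pair:
  6G -> 'GGGGGG'
  8B -> 'BBBBBBBB'
  5B -> 'BBBBB'
  7G -> 'GGGGGGG'
  2B -> 'BB'
  4D -> 'DDDD'

Decoded = GGGGGGBBBBBBBBBBBBBGGGGGGGBBDDDD


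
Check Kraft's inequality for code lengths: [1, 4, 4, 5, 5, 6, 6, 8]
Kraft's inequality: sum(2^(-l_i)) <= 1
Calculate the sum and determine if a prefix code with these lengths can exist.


Sum = 2^(-1) + 2^(-4) + 2^(-4) + 2^(-5) + 2^(-5) + 2^(-6) + 2^(-6) + 2^(-8)
    = 0.5 + 0.0625 + 0.0625 + 0.03125 + 0.03125 + 0.015625 + 0.015625 + 0.00390625
    = 185/256 = 0.72265625
Since 0.72265625 <= 1, Kraft's inequality IS satisfied.
A prefix code with these lengths CAN exist.

Kraft sum = 0.72265625. Satisfied.


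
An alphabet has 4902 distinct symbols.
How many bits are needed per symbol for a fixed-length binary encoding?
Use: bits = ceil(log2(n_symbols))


log2(4902) = 12.2592
Bracket: 2^12 = 4096 < 4902 <= 2^13 = 8192
So ceil(log2(4902)) = 13

bits = ceil(log2(4902)) = ceil(12.2592) = 13 bits


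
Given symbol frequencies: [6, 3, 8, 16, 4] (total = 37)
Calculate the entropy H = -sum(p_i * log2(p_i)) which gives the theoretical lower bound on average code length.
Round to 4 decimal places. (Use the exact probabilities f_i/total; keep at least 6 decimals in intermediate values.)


Per-symbol terms -p_i * log2(p_i) with p_i = f_i/37:
  p = 6/37 = 0.162162: log2(p) = -2.624491, -p*log2(p) = 0.425593
  p = 3/37 = 0.081081: log2(p) = -3.624491, -p*log2(p) = 0.293878
  p = 8/37 = 0.216216: log2(p) = -2.209453, -p*log2(p) = 0.477720
  p = 16/37 = 0.432432: log2(p) = -1.209453, -p*log2(p) = 0.523007
  p = 4/37 = 0.108108: log2(p) = -3.209453, -p*log2(p) = 0.346968
H = 0.425593 + 0.293878 + 0.477720 + 0.523007 + 0.346968 = 2.067166

H = 2.0672 bits/symbol


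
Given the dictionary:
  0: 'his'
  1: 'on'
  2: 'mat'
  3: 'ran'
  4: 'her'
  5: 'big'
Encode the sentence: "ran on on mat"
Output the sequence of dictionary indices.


Look up each word in the dictionary:
  'ran' -> 3
  'on' -> 1
  'on' -> 1
  'mat' -> 2

Encoded: [3, 1, 1, 2]


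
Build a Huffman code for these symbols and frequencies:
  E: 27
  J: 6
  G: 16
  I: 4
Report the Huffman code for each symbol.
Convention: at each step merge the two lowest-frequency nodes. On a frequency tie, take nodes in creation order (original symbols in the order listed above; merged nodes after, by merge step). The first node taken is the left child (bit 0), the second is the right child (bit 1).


Huffman tree construction:
Step 1: Merge I(4) + J(6) = 10
Step 2: Merge (I+J)(10) + G(16) = 26
Step 3: Merge ((I+J)+G)(26) + E(27) = 53
Read each symbol's code off the tree from the root (left child = 0, right child = 1).

Codes:
  E: 1 (length 1)
  J: 001 (length 3)
  G: 01 (length 2)
  I: 000 (length 3)
Average code length: 89/53 = 1.6792 bits/symbol


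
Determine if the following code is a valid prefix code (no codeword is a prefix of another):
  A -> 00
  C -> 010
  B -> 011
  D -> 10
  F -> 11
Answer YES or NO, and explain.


Checking each pair (does one codeword prefix another?):
  A='00' vs C='010': no prefix
  A='00' vs B='011': no prefix
  A='00' vs D='10': no prefix
  A='00' vs F='11': no prefix
  C='010' vs A='00': no prefix
  C='010' vs B='011': no prefix
  C='010' vs D='10': no prefix
  C='010' vs F='11': no prefix
  B='011' vs A='00': no prefix
  B='011' vs C='010': no prefix
  B='011' vs D='10': no prefix
  B='011' vs F='11': no prefix
  D='10' vs A='00': no prefix
  D='10' vs C='010': no prefix
  D='10' vs B='011': no prefix
  D='10' vs F='11': no prefix
  F='11' vs A='00': no prefix
  F='11' vs C='010': no prefix
  F='11' vs B='011': no prefix
  F='11' vs D='10': no prefix
No violation found over all pairs.

YES -- this is a valid prefix code. No codeword is a prefix of any other codeword.


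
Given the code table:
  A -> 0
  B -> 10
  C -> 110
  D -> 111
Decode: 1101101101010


Decoding:
110 -> C
110 -> C
110 -> C
10 -> B
10 -> B


Result: CCCBB


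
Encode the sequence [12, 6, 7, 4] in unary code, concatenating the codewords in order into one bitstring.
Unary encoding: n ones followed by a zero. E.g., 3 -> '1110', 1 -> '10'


Encode each number as n ones followed by a terminating 0:
  12 -> 1111111111110 (13 bits)
  6 -> 1111110 (7 bits)
  7 -> 11111110 (8 bits)
  4 -> 11110 (5 bits)
Total length = 13 + 7 + 8 + 5 = 33 bits.

Unary([12, 6, 7, 4]) = 111111111111011111101111111011110 (33 bits)


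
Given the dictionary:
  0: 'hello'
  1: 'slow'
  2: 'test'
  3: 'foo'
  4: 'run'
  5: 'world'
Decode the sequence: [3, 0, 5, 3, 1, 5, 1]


Look up each index in the dictionary:
  3 -> 'foo'
  0 -> 'hello'
  5 -> 'world'
  3 -> 'foo'
  1 -> 'slow'
  5 -> 'world'
  1 -> 'slow'

Decoded: "foo hello world foo slow world slow"


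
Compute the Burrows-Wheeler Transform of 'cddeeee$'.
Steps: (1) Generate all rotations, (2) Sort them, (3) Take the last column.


Rotations (sorted):
  0: $cddeeee -> last char: e
  1: cddeeee$ -> last char: $
  2: ddeeee$c -> last char: c
  3: deeee$cd -> last char: d
  4: e$cddeee -> last char: e
  5: ee$cddee -> last char: e
  6: eee$cdde -> last char: e
  7: eeee$cdd -> last char: d


BWT = e$cdeeed


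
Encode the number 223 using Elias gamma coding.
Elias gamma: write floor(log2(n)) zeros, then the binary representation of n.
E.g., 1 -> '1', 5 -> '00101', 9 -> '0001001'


num_bits = floor(log2(223)) + 1 = 8
leading_zeros = num_bits - 1 = 7
binary(223) = 11011111

Elias gamma(223) = '0000000' + '11011111' = 000000011011111 (15 bits)


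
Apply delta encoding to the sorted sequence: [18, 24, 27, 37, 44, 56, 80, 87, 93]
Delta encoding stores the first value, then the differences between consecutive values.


First value: 18
Deltas:
  24 - 18 = 6
  27 - 24 = 3
  37 - 27 = 10
  44 - 37 = 7
  56 - 44 = 12
  80 - 56 = 24
  87 - 80 = 7
  93 - 87 = 6


Delta encoded: [18, 6, 3, 10, 7, 12, 24, 7, 6]


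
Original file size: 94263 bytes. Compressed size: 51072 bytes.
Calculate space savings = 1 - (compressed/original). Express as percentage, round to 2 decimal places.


ratio = compressed/original = 51072/94263 = 0.541803
savings = 1 - ratio = 1 - 0.541803 = 0.458197
as a percentage: 0.458197 * 100 = 45.82%

Space savings = 1 - 51072/94263 = 45.82%


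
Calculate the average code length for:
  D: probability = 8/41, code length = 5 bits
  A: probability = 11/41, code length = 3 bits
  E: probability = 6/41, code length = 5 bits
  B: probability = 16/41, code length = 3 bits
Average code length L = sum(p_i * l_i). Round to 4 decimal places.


Weighted contributions p_i * l_i:
  D: (8/41) * 5 = 40/41
  A: (11/41) * 3 = 33/41
  E: (6/41) * 5 = 30/41
  B: (16/41) * 3 = 48/41
Sum = (40 + 33 + 30 + 48)/41 = 151/41

L = 151/41 = 3.6829 bits/symbol


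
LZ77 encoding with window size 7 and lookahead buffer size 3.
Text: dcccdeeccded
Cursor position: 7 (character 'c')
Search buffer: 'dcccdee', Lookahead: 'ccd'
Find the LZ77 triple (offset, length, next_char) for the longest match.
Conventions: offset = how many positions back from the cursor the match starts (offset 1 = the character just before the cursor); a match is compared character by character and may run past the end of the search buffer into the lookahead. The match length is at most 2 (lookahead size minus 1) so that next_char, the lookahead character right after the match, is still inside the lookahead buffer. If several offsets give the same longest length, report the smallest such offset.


Try each offset into the search buffer:
  offset=1 (pos 6, char 'e'): match length 0
  offset=2 (pos 5, char 'e'): match length 0
  offset=3 (pos 4, char 'd'): match length 0
  offset=4 (pos 3, char 'c'): match length 1
  offset=5 (pos 2, char 'c'): match length 2
  offset=6 (pos 1, char 'c'): match length 2
  offset=7 (pos 0, char 'd'): match length 0
Longest match has length 2, found at offsets 5, 6; take the smallest, offset 5.
next_char = character at position 7 + 2 = 9 -> 'd'

Best match: offset=5, length=2 (matching 'cc' starting at position 2)
LZ77 triple: (5, 2, 'd')


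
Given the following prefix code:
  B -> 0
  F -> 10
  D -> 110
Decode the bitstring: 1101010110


Decoding step by step:
Bits 110 -> D
Bits 10 -> F
Bits 10 -> F
Bits 110 -> D


Decoded message: DFFD


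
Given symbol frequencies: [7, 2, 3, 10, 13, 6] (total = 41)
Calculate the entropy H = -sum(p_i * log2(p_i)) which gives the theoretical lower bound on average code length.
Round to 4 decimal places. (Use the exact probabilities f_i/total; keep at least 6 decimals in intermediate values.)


Per-symbol terms -p_i * log2(p_i) with p_i = f_i/41:
  p = 7/41 = 0.170732: log2(p) = -2.550197, -p*log2(p) = 0.435400
  p = 2/41 = 0.048780: log2(p) = -4.357552, -p*log2(p) = 0.212564
  p = 3/41 = 0.073171: log2(p) = -3.772590, -p*log2(p) = 0.276043
  p = 10/41 = 0.243902: log2(p) = -2.035624, -p*log2(p) = 0.496494
  p = 13/41 = 0.317073: log2(p) = -1.657112, -p*log2(p) = 0.525426
  p = 6/41 = 0.146341: log2(p) = -2.772590, -p*log2(p) = 0.405745
H = 0.435400 + 0.212564 + 0.276043 + 0.496494 + 0.525426 + 0.405745 = 2.351672

H = 2.3517 bits/symbol


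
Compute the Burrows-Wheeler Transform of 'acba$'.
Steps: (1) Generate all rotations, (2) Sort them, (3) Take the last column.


Rotations (sorted):
  0: $acba -> last char: a
  1: a$acb -> last char: b
  2: acba$ -> last char: $
  3: ba$ac -> last char: c
  4: cba$a -> last char: a


BWT = ab$ca


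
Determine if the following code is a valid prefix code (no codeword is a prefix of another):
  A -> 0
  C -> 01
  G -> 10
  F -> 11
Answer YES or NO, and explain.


Checking each pair (does one codeword prefix another?):
  A='0' vs C='01': prefix -- VIOLATION

NO -- this is NOT a valid prefix code. A (0) is a prefix of C (01).


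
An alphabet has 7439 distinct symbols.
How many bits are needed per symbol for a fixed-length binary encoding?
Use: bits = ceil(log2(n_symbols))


log2(7439) = 12.8609
Bracket: 2^12 = 4096 < 7439 <= 2^13 = 8192
So ceil(log2(7439)) = 13

bits = ceil(log2(7439)) = ceil(12.8609) = 13 bits


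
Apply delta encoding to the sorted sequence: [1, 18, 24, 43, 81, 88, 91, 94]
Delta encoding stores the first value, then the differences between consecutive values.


First value: 1
Deltas:
  18 - 1 = 17
  24 - 18 = 6
  43 - 24 = 19
  81 - 43 = 38
  88 - 81 = 7
  91 - 88 = 3
  94 - 91 = 3


Delta encoded: [1, 17, 6, 19, 38, 7, 3, 3]


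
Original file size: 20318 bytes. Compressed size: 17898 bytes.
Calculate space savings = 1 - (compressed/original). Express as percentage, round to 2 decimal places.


ratio = compressed/original = 17898/20318 = 0.880894
savings = 1 - ratio = 1 - 0.880894 = 0.119106
as a percentage: 0.119106 * 100 = 11.91%

Space savings = 1 - 17898/20318 = 11.91%


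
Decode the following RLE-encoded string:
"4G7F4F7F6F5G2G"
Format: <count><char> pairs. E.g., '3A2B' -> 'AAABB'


Expanding each <count><char> pair:
  4G -> 'GGGG'
  7F -> 'FFFFFFF'
  4F -> 'FFFF'
  7F -> 'FFFFFFF'
  6F -> 'FFFFFF'
  5G -> 'GGGGG'
  2G -> 'GG'

Decoded = GGGGFFFFFFFFFFFFFFFFFFFFFFFFGGGGGGG


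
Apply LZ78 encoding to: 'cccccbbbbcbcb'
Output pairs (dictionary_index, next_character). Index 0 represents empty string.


LZ78 encoding steps:
Dictionary: {0: ''}
Step 1: w='' (idx 0), next='c' -> output (0, 'c'), add 'c' as idx 1
Step 2: w='c' (idx 1), next='c' -> output (1, 'c'), add 'cc' as idx 2
Step 3: w='cc' (idx 2), next='b' -> output (2, 'b'), add 'ccb' as idx 3
Step 4: w='' (idx 0), next='b' -> output (0, 'b'), add 'b' as idx 4
Step 5: w='b' (idx 4), next='b' -> output (4, 'b'), add 'bb' as idx 5
Step 6: w='c' (idx 1), next='b' -> output (1, 'b'), add 'cb' as idx 6
Step 7: w='cb' (idx 6), end of input -> output (6, '')


Encoded: [(0, 'c'), (1, 'c'), (2, 'b'), (0, 'b'), (4, 'b'), (1, 'b'), (6, '')]


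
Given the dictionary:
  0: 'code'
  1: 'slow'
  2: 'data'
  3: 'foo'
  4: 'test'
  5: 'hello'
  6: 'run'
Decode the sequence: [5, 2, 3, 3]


Look up each index in the dictionary:
  5 -> 'hello'
  2 -> 'data'
  3 -> 'foo'
  3 -> 'foo'

Decoded: "hello data foo foo"


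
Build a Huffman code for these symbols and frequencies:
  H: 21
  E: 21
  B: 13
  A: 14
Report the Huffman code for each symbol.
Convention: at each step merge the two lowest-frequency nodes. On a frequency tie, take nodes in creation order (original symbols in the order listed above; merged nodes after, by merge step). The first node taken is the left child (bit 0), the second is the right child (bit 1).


Huffman tree construction:
Step 1: Merge B(13) + A(14) = 27
Step 2: Merge H(21) + E(21) = 42
Step 3: Merge (B+A)(27) + (H+E)(42) = 69
Read each symbol's code off the tree from the root (left child = 0, right child = 1).

Codes:
  H: 10 (length 2)
  E: 11 (length 2)
  B: 00 (length 2)
  A: 01 (length 2)
Average code length: 138/69 = 2.0000 bits/symbol


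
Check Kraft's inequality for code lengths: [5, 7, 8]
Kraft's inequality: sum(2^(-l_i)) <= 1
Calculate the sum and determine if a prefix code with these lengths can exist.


Sum = 2^(-5) + 2^(-7) + 2^(-8)
    = 0.03125 + 0.0078125 + 0.00390625
    = 11/256 = 0.04296875
Since 0.04296875 <= 1, Kraft's inequality IS satisfied.
A prefix code with these lengths CAN exist.

Kraft sum = 0.04296875. Satisfied.


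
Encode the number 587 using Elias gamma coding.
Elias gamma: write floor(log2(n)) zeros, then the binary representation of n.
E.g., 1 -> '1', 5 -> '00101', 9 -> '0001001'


num_bits = floor(log2(587)) + 1 = 10
leading_zeros = num_bits - 1 = 9
binary(587) = 1001001011

Elias gamma(587) = '000000000' + '1001001011' = 0000000001001001011 (19 bits)


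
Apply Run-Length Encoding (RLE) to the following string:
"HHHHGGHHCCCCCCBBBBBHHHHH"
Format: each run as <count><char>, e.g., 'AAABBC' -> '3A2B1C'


Scanning runs left to right:
  i=0: run of 'H' x 4 -> '4H'
  i=4: run of 'G' x 2 -> '2G'
  i=6: run of 'H' x 2 -> '2H'
  i=8: run of 'C' x 6 -> '6C'
  i=14: run of 'B' x 5 -> '5B'
  i=19: run of 'H' x 5 -> '5H'

RLE = 4H2G2H6C5B5H


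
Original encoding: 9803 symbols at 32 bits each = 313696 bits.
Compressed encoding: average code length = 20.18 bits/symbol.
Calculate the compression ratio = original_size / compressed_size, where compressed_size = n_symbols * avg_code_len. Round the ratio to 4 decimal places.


original_size = n_symbols * orig_bits = 9803 * 32 = 313696 bits
compressed_size = n_symbols * avg_code_len = 9803 * 20.18 = 197824.54 bits
ratio = original_size / compressed_size = 313696 / 197824.54 = 1.5857

Compression ratio = 1.5857


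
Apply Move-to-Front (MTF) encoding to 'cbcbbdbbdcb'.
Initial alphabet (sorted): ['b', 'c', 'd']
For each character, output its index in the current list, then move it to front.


MTF encoding:
'c': index 1 in ['b', 'c', 'd'] -> ['c', 'b', 'd']
'b': index 1 in ['c', 'b', 'd'] -> ['b', 'c', 'd']
'c': index 1 in ['b', 'c', 'd'] -> ['c', 'b', 'd']
'b': index 1 in ['c', 'b', 'd'] -> ['b', 'c', 'd']
'b': index 0 in ['b', 'c', 'd'] -> ['b', 'c', 'd']
'd': index 2 in ['b', 'c', 'd'] -> ['d', 'b', 'c']
'b': index 1 in ['d', 'b', 'c'] -> ['b', 'd', 'c']
'b': index 0 in ['b', 'd', 'c'] -> ['b', 'd', 'c']
'd': index 1 in ['b', 'd', 'c'] -> ['d', 'b', 'c']
'c': index 2 in ['d', 'b', 'c'] -> ['c', 'd', 'b']
'b': index 2 in ['c', 'd', 'b'] -> ['b', 'c', 'd']


Output: [1, 1, 1, 1, 0, 2, 1, 0, 1, 2, 2]


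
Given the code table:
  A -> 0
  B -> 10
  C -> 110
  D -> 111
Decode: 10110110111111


Decoding:
10 -> B
110 -> C
110 -> C
111 -> D
111 -> D


Result: BCCDD


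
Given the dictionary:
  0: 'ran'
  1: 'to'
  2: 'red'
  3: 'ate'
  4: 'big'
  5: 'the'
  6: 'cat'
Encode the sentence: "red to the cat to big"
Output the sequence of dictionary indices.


Look up each word in the dictionary:
  'red' -> 2
  'to' -> 1
  'the' -> 5
  'cat' -> 6
  'to' -> 1
  'big' -> 4

Encoded: [2, 1, 5, 6, 1, 4]


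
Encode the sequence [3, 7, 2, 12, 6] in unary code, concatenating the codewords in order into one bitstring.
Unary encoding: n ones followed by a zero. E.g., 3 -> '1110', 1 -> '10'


Encode each number as n ones followed by a terminating 0:
  3 -> 1110 (4 bits)
  7 -> 11111110 (8 bits)
  2 -> 110 (3 bits)
  12 -> 1111111111110 (13 bits)
  6 -> 1111110 (7 bits)
Total length = 4 + 8 + 3 + 13 + 7 = 35 bits.

Unary([3, 7, 2, 12, 6]) = 11101111111011011111111111101111110 (35 bits)


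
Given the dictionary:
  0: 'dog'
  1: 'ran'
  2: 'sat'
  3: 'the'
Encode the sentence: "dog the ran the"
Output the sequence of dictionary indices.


Look up each word in the dictionary:
  'dog' -> 0
  'the' -> 3
  'ran' -> 1
  'the' -> 3

Encoded: [0, 3, 1, 3]


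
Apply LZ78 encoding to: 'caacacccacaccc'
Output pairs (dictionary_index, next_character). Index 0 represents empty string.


LZ78 encoding steps:
Dictionary: {0: ''}
Step 1: w='' (idx 0), next='c' -> output (0, 'c'), add 'c' as idx 1
Step 2: w='' (idx 0), next='a' -> output (0, 'a'), add 'a' as idx 2
Step 3: w='a' (idx 2), next='c' -> output (2, 'c'), add 'ac' as idx 3
Step 4: w='ac' (idx 3), next='c' -> output (3, 'c'), add 'acc' as idx 4
Step 5: w='c' (idx 1), next='a' -> output (1, 'a'), add 'ca' as idx 5
Step 6: w='ca' (idx 5), next='c' -> output (5, 'c'), add 'cac' as idx 6
Step 7: w='c' (idx 1), next='c' -> output (1, 'c'), add 'cc' as idx 7


Encoded: [(0, 'c'), (0, 'a'), (2, 'c'), (3, 'c'), (1, 'a'), (5, 'c'), (1, 'c')]


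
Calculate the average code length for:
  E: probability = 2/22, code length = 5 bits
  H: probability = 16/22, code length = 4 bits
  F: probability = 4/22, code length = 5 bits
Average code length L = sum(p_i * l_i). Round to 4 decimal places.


Weighted contributions p_i * l_i:
  E: (2/22) * 5 = 10/22
  H: (16/22) * 4 = 64/22
  F: (4/22) * 5 = 20/22
Sum = (10 + 64 + 20)/22 = 94/22

L = 94/22 = 4.2727 bits/symbol


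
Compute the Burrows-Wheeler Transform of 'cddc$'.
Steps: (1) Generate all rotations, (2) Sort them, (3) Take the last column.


Rotations (sorted):
  0: $cddc -> last char: c
  1: c$cdd -> last char: d
  2: cddc$ -> last char: $
  3: dc$cd -> last char: d
  4: ddc$c -> last char: c


BWT = cd$dc


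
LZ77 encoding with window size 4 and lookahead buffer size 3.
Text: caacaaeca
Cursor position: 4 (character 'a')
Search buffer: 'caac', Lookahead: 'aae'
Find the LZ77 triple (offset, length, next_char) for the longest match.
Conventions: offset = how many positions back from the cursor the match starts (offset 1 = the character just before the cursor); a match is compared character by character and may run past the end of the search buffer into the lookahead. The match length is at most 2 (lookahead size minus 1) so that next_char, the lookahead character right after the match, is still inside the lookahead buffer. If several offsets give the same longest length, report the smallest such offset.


Try each offset into the search buffer:
  offset=1 (pos 3, char 'c'): match length 0
  offset=2 (pos 2, char 'a'): match length 1
  offset=3 (pos 1, char 'a'): match length 2
  offset=4 (pos 0, char 'c'): match length 0
Longest match has length 2 at offset 3.
next_char = character at position 4 + 2 = 6 -> 'e'

Best match: offset=3, length=2 (matching 'aa' starting at position 1)
LZ77 triple: (3, 2, 'e')


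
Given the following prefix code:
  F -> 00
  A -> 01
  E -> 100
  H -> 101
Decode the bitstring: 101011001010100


Decoding step by step:
Bits 101 -> H
Bits 01 -> A
Bits 100 -> E
Bits 101 -> H
Bits 01 -> A
Bits 00 -> F


Decoded message: HAEHAF


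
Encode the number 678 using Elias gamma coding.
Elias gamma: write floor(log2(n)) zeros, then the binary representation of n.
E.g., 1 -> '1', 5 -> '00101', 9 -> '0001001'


num_bits = floor(log2(678)) + 1 = 10
leading_zeros = num_bits - 1 = 9
binary(678) = 1010100110

Elias gamma(678) = '000000000' + '1010100110' = 0000000001010100110 (19 bits)


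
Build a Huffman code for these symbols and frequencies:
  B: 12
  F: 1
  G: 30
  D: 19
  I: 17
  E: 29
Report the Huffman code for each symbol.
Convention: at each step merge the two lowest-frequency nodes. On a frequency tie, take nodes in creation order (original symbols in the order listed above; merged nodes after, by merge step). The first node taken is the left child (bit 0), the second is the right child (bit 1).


Huffman tree construction:
Step 1: Merge F(1) + B(12) = 13
Step 2: Merge (F+B)(13) + I(17) = 30
Step 3: Merge D(19) + E(29) = 48
Step 4: Merge G(30) + ((F+B)+I)(30) = 60
Step 5: Merge (D+E)(48) + (G+((F+B)+I))(60) = 108
Read each symbol's code off the tree from the root (left child = 0, right child = 1).

Codes:
  B: 1101 (length 4)
  F: 1100 (length 4)
  G: 10 (length 2)
  D: 00 (length 2)
  I: 111 (length 3)
  E: 01 (length 2)
Average code length: 259/108 = 2.3981 bits/symbol


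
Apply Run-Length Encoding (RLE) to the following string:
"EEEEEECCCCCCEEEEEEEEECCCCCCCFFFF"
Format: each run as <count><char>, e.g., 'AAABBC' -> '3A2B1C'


Scanning runs left to right:
  i=0: run of 'E' x 6 -> '6E'
  i=6: run of 'C' x 6 -> '6C'
  i=12: run of 'E' x 9 -> '9E'
  i=21: run of 'C' x 7 -> '7C'
  i=28: run of 'F' x 4 -> '4F'

RLE = 6E6C9E7C4F


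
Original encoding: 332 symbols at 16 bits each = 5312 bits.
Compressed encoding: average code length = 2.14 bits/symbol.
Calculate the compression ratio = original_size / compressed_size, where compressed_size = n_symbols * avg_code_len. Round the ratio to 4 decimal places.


original_size = n_symbols * orig_bits = 332 * 16 = 5312 bits
compressed_size = n_symbols * avg_code_len = 332 * 2.14 = 710.48 bits
ratio = original_size / compressed_size = 5312 / 710.48 = 7.4766

Compression ratio = 7.4766


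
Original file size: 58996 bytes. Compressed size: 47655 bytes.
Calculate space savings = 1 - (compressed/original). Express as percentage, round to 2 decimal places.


ratio = compressed/original = 47655/58996 = 0.807767
savings = 1 - ratio = 1 - 0.807767 = 0.192233
as a percentage: 0.192233 * 100 = 19.22%

Space savings = 1 - 47655/58996 = 19.22%


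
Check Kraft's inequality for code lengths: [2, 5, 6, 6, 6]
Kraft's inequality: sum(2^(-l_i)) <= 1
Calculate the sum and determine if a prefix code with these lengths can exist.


Sum = 2^(-2) + 2^(-5) + 2^(-6) + 2^(-6) + 2^(-6)
    = 0.25 + 0.03125 + 0.015625 + 0.015625 + 0.015625
    = 21/64 = 0.328125
Since 0.328125 <= 1, Kraft's inequality IS satisfied.
A prefix code with these lengths CAN exist.

Kraft sum = 0.328125. Satisfied.


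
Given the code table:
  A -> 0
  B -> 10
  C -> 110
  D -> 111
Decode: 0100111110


Decoding:
0 -> A
10 -> B
0 -> A
111 -> D
110 -> C


Result: ABADC


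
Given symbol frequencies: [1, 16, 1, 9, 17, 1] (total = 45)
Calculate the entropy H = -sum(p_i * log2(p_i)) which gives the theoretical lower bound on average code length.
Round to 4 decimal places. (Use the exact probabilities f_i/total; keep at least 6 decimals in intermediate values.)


Per-symbol terms -p_i * log2(p_i) with p_i = f_i/45:
  p = 1/45 = 0.022222: log2(p) = -5.491853, -p*log2(p) = 0.122041
  p = 16/45 = 0.355556: log2(p) = -1.491853, -p*log2(p) = 0.530437
  p = 1/45 = 0.022222: log2(p) = -5.491853, -p*log2(p) = 0.122041
  p = 9/45 = 0.200000: log2(p) = -2.321928, -p*log2(p) = 0.464386
  p = 17/45 = 0.377778: log2(p) = -1.404390, -p*log2(p) = 0.530547
  p = 1/45 = 0.022222: log2(p) = -5.491853, -p*log2(p) = 0.122041
H = 0.122041 + 0.530437 + 0.122041 + 0.464386 + 0.530547 + 0.122041 = 1.891493

H = 1.8915 bits/symbol


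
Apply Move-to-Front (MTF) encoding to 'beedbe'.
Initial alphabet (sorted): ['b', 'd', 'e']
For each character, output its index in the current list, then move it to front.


MTF encoding:
'b': index 0 in ['b', 'd', 'e'] -> ['b', 'd', 'e']
'e': index 2 in ['b', 'd', 'e'] -> ['e', 'b', 'd']
'e': index 0 in ['e', 'b', 'd'] -> ['e', 'b', 'd']
'd': index 2 in ['e', 'b', 'd'] -> ['d', 'e', 'b']
'b': index 2 in ['d', 'e', 'b'] -> ['b', 'd', 'e']
'e': index 2 in ['b', 'd', 'e'] -> ['e', 'b', 'd']


Output: [0, 2, 0, 2, 2, 2]


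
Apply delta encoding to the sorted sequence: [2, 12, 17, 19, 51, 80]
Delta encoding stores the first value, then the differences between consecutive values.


First value: 2
Deltas:
  12 - 2 = 10
  17 - 12 = 5
  19 - 17 = 2
  51 - 19 = 32
  80 - 51 = 29


Delta encoded: [2, 10, 5, 2, 32, 29]


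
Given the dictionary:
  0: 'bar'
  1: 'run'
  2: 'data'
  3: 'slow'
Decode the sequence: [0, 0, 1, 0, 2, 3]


Look up each index in the dictionary:
  0 -> 'bar'
  0 -> 'bar'
  1 -> 'run'
  0 -> 'bar'
  2 -> 'data'
  3 -> 'slow'

Decoded: "bar bar run bar data slow"


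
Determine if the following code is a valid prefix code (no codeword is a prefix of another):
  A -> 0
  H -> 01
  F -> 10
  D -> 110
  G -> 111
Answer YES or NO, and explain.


Checking each pair (does one codeword prefix another?):
  A='0' vs H='01': prefix -- VIOLATION

NO -- this is NOT a valid prefix code. A (0) is a prefix of H (01).


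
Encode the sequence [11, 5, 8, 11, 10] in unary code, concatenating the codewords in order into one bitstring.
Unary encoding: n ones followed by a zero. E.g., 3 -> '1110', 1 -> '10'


Encode each number as n ones followed by a terminating 0:
  11 -> 111111111110 (12 bits)
  5 -> 111110 (6 bits)
  8 -> 111111110 (9 bits)
  11 -> 111111111110 (12 bits)
  10 -> 11111111110 (11 bits)
Total length = 12 + 6 + 9 + 12 + 11 = 50 bits.

Unary([11, 5, 8, 11, 10]) = 11111111111011111011111111011111111111011111111110 (50 bits)
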